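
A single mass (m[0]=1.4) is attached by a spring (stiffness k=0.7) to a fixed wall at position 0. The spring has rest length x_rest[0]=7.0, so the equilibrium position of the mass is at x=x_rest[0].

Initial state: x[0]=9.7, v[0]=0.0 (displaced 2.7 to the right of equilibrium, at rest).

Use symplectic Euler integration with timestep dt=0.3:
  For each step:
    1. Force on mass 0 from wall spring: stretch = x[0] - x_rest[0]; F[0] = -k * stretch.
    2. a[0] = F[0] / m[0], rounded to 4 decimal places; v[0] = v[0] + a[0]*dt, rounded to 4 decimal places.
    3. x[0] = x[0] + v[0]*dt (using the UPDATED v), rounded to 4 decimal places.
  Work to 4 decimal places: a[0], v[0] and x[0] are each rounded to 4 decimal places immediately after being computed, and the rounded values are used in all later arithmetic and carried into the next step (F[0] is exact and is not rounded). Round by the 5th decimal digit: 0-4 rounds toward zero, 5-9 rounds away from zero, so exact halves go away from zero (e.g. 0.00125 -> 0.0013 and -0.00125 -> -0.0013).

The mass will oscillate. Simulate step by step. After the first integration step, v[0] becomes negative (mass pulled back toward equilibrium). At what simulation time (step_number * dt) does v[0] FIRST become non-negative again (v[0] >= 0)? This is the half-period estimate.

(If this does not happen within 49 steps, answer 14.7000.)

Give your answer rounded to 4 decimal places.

Step 0: x=[9.7000] v=[0.0000]
Step 1: x=[9.5785] v=[-0.4050]
Step 2: x=[9.3410] v=[-0.7918]
Step 3: x=[8.9981] v=[-1.1430]
Step 4: x=[8.5653] v=[-1.4427]
Step 5: x=[8.0621] v=[-1.6775]
Step 6: x=[7.5111] v=[-1.8368]
Step 7: x=[6.9371] v=[-1.9135]
Step 8: x=[6.3659] v=[-1.9041]
Step 9: x=[5.8232] v=[-1.8090]
Step 10: x=[5.3335] v=[-1.6325]
Step 11: x=[4.9188] v=[-1.3825]
Step 12: x=[4.5977] v=[-1.0703]
Step 13: x=[4.3847] v=[-0.7099]
Step 14: x=[4.2894] v=[-0.3176]
Step 15: x=[4.3161] v=[0.0890]
First v>=0 after going negative at step 15, time=4.5000

Answer: 4.5000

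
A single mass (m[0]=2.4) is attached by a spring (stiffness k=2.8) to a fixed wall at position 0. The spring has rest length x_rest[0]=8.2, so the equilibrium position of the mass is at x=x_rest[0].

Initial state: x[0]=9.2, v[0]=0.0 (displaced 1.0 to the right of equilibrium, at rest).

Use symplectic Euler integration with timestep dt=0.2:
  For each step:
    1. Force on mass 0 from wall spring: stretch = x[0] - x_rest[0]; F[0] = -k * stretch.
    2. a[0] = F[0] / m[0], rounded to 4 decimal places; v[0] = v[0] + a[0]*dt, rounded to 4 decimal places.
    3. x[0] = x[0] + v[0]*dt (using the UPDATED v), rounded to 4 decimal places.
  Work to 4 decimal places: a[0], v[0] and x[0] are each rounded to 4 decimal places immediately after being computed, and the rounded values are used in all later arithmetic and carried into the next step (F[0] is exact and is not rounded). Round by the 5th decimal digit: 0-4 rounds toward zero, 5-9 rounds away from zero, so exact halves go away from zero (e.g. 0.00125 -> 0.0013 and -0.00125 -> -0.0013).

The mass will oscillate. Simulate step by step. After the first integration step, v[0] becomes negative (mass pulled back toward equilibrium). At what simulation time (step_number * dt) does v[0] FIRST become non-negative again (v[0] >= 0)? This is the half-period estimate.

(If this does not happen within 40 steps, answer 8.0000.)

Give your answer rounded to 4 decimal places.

Answer: 3.0000

Derivation:
Step 0: x=[9.2000] v=[0.0000]
Step 1: x=[9.1533] v=[-0.2333]
Step 2: x=[9.0622] v=[-0.4557]
Step 3: x=[8.9308] v=[-0.6569]
Step 4: x=[8.7653] v=[-0.8274]
Step 5: x=[8.5734] v=[-0.9593]
Step 6: x=[8.3641] v=[-1.0464]
Step 7: x=[8.1472] v=[-1.0847]
Step 8: x=[7.9327] v=[-1.0724]
Step 9: x=[7.7307] v=[-1.0100]
Step 10: x=[7.5506] v=[-0.9005]
Step 11: x=[7.4008] v=[-0.7490]
Step 12: x=[7.2883] v=[-0.5625]
Step 13: x=[7.2183] v=[-0.3498]
Step 14: x=[7.1942] v=[-0.1207]
Step 15: x=[7.2170] v=[0.1140]
First v>=0 after going negative at step 15, time=3.0000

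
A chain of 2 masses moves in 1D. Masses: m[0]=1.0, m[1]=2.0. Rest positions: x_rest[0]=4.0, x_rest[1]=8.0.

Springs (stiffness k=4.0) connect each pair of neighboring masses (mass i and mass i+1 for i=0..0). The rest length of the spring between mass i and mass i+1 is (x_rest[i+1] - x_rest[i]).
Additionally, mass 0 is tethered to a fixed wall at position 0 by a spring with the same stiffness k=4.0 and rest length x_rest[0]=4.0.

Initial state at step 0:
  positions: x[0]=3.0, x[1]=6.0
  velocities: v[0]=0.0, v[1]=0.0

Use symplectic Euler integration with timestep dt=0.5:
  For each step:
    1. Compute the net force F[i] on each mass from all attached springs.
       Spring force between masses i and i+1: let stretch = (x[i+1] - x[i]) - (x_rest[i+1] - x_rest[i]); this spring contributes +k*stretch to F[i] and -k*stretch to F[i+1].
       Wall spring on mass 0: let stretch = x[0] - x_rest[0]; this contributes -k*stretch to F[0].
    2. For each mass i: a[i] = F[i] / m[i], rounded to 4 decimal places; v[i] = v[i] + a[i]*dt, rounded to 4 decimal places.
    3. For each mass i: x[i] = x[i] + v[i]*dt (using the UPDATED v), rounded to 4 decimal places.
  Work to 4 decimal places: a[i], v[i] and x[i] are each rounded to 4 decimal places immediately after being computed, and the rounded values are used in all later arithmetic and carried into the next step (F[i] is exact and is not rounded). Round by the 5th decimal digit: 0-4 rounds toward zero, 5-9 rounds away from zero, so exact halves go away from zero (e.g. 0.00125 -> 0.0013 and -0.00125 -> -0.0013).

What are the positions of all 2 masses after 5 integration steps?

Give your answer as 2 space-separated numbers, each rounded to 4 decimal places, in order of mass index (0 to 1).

Step 0: x=[3.0000 6.0000] v=[0.0000 0.0000]
Step 1: x=[3.0000 6.5000] v=[0.0000 1.0000]
Step 2: x=[3.5000 7.2500] v=[1.0000 1.5000]
Step 3: x=[4.2500 8.1250] v=[1.5000 1.7500]
Step 4: x=[4.6250 9.0625] v=[0.7500 1.8750]
Step 5: x=[4.8125 9.7813] v=[0.3750 1.4375]

Answer: 4.8125 9.7813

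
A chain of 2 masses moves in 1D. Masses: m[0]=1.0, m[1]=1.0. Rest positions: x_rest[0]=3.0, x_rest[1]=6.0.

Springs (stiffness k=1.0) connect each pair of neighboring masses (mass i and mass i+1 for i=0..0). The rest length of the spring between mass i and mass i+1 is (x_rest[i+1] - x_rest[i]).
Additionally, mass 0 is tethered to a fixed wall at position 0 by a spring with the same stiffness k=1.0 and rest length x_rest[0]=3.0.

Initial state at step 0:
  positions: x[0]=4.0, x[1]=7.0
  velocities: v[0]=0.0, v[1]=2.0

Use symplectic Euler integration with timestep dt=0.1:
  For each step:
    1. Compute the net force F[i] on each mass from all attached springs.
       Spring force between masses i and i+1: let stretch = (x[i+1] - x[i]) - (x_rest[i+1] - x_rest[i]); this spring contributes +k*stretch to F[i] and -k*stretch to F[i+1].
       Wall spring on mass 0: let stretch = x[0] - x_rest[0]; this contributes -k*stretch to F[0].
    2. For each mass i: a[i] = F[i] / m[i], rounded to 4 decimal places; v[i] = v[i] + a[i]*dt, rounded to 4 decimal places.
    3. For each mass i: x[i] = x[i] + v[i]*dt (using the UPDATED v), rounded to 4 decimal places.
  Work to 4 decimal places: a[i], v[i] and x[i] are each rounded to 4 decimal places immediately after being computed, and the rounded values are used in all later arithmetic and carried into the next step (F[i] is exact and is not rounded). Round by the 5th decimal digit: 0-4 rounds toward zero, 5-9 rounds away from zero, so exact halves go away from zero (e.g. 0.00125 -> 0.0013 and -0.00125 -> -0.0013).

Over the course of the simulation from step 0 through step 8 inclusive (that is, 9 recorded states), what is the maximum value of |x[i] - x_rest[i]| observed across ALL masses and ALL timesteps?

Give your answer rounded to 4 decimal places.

Answer: 2.4221

Derivation:
Step 0: x=[4.0000 7.0000] v=[0.0000 2.0000]
Step 1: x=[3.9900 7.2000] v=[-0.1000 2.0000]
Step 2: x=[3.9722 7.3979] v=[-0.1780 1.9790]
Step 3: x=[3.9489 7.5915] v=[-0.2327 1.9364]
Step 4: x=[3.9226 7.7787] v=[-0.2633 1.8721]
Step 5: x=[3.8956 7.9574] v=[-0.2700 1.7865]
Step 6: x=[3.8703 8.1254] v=[-0.2534 1.6803]
Step 7: x=[3.8488 8.2809] v=[-0.2149 1.5548]
Step 8: x=[3.8331 8.4221] v=[-0.1566 1.4116]
Max displacement = 2.4221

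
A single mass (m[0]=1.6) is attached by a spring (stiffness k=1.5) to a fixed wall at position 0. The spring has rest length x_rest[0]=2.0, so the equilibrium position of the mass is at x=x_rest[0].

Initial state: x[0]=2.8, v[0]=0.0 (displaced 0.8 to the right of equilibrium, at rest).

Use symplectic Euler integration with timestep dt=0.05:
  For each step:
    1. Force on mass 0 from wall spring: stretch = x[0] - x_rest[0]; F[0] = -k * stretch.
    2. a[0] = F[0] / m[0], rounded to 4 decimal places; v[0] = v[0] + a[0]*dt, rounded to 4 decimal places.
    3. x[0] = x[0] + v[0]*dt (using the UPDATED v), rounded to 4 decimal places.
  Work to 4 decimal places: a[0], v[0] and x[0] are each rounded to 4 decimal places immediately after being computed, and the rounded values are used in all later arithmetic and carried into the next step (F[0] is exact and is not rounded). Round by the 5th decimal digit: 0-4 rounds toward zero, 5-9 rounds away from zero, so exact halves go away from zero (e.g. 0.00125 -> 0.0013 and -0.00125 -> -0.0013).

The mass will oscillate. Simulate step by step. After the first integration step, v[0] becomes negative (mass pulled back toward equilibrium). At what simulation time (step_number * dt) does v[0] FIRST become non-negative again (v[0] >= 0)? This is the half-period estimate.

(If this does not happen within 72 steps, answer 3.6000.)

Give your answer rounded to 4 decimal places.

Answer: 3.2500

Derivation:
Step 0: x=[2.8000] v=[0.0000]
Step 1: x=[2.7981] v=[-0.0375]
Step 2: x=[2.7944] v=[-0.0749]
Step 3: x=[2.7888] v=[-0.1121]
Step 4: x=[2.7813] v=[-0.1491]
Step 5: x=[2.7720] v=[-0.1857]
Step 6: x=[2.7609] v=[-0.2219]
Step 7: x=[2.7480] v=[-0.2576]
Step 8: x=[2.7334] v=[-0.2927]
Step 9: x=[2.7170] v=[-0.3271]
Step 10: x=[2.6990] v=[-0.3607]
Step 11: x=[2.6793] v=[-0.3935]
Step 12: x=[2.6580] v=[-0.4253]
Step 13: x=[2.6352] v=[-0.4561]
Step 14: x=[2.6109] v=[-0.4859]
Step 15: x=[2.5852] v=[-0.5145]
Step 16: x=[2.5581] v=[-0.5419]
Step 17: x=[2.5297] v=[-0.5681]
Step 18: x=[2.5001] v=[-0.5929]
Step 19: x=[2.4693] v=[-0.6163]
Step 20: x=[2.4374] v=[-0.6383]
Step 21: x=[2.4045] v=[-0.6588]
Step 22: x=[2.3706] v=[-0.6778]
Step 23: x=[2.3358] v=[-0.6952]
Step 24: x=[2.3003] v=[-0.7109]
Step 25: x=[2.2641] v=[-0.7250]
Step 26: x=[2.2272] v=[-0.7374]
Step 27: x=[2.1898] v=[-0.7481]
Step 28: x=[2.1520] v=[-0.7570]
Step 29: x=[2.1138] v=[-0.7641]
Step 30: x=[2.0753] v=[-0.7694]
Step 31: x=[2.0367] v=[-0.7729]
Step 32: x=[1.9980] v=[-0.7746]
Step 33: x=[1.9593] v=[-0.7745]
Step 34: x=[1.9207] v=[-0.7726]
Step 35: x=[1.8823] v=[-0.7689]
Step 36: x=[1.8441] v=[-0.7634]
Step 37: x=[1.8063] v=[-0.7561]
Step 38: x=[1.7690] v=[-0.7470]
Step 39: x=[1.7322] v=[-0.7362]
Step 40: x=[1.6960] v=[-0.7236]
Step 41: x=[1.6605] v=[-0.7094]
Step 42: x=[1.6258] v=[-0.6935]
Step 43: x=[1.5920] v=[-0.6760]
Step 44: x=[1.5592] v=[-0.6569]
Step 45: x=[1.5274] v=[-0.6362]
Step 46: x=[1.4967] v=[-0.6140]
Step 47: x=[1.4672] v=[-0.5904]
Step 48: x=[1.4389] v=[-0.5654]
Step 49: x=[1.4119] v=[-0.5391]
Step 50: x=[1.3863] v=[-0.5115]
Step 51: x=[1.3622] v=[-0.4827]
Step 52: x=[1.3396] v=[-0.4528]
Step 53: x=[1.3185] v=[-0.4218]
Step 54: x=[1.2990] v=[-0.3899]
Step 55: x=[1.2812] v=[-0.3570]
Step 56: x=[1.2650] v=[-0.3233]
Step 57: x=[1.2506] v=[-0.2888]
Step 58: x=[1.2379] v=[-0.2537]
Step 59: x=[1.2270] v=[-0.2180]
Step 60: x=[1.2179] v=[-0.1818]
Step 61: x=[1.2106] v=[-0.1451]
Step 62: x=[1.2052] v=[-0.1081]
Step 63: x=[1.2017] v=[-0.0708]
Step 64: x=[1.2000] v=[-0.0334]
Step 65: x=[1.2002] v=[0.0041]
First v>=0 after going negative at step 65, time=3.2500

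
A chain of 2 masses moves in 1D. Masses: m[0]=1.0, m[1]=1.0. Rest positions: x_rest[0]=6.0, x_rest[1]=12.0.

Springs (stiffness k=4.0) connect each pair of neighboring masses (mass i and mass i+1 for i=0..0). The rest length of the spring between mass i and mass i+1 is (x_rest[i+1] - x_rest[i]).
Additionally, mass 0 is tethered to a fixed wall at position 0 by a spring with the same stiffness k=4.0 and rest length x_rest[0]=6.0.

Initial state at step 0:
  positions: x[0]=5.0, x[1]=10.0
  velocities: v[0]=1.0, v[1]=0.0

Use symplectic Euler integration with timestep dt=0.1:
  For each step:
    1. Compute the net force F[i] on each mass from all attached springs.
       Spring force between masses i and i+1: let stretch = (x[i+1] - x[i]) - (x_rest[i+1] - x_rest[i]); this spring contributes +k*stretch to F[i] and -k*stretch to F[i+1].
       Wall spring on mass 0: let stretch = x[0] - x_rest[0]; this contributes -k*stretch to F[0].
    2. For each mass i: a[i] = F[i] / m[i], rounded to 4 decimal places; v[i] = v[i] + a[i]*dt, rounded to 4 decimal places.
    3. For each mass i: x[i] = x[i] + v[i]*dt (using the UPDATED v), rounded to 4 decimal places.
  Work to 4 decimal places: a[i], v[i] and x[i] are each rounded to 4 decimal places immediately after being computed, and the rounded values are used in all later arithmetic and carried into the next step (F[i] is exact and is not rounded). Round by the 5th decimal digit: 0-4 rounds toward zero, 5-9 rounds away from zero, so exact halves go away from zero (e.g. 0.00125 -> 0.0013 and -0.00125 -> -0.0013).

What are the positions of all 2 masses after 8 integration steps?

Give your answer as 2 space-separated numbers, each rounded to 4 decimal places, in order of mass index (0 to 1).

Answer: 5.5608 11.3879

Derivation:
Step 0: x=[5.0000 10.0000] v=[1.0000 0.0000]
Step 1: x=[5.1000 10.0400] v=[1.0000 0.4000]
Step 2: x=[5.1936 10.1224] v=[0.9360 0.8240]
Step 3: x=[5.2766 10.2477] v=[0.8301 1.2525]
Step 4: x=[5.3474 10.4141] v=[0.7079 1.6641]
Step 5: x=[5.4070 10.6178] v=[0.5956 2.0374]
Step 6: x=[5.4587 10.8531] v=[0.5171 2.3531]
Step 7: x=[5.5078 11.1126] v=[0.4914 2.5953]
Step 8: x=[5.5608 11.3879] v=[0.5302 2.7534]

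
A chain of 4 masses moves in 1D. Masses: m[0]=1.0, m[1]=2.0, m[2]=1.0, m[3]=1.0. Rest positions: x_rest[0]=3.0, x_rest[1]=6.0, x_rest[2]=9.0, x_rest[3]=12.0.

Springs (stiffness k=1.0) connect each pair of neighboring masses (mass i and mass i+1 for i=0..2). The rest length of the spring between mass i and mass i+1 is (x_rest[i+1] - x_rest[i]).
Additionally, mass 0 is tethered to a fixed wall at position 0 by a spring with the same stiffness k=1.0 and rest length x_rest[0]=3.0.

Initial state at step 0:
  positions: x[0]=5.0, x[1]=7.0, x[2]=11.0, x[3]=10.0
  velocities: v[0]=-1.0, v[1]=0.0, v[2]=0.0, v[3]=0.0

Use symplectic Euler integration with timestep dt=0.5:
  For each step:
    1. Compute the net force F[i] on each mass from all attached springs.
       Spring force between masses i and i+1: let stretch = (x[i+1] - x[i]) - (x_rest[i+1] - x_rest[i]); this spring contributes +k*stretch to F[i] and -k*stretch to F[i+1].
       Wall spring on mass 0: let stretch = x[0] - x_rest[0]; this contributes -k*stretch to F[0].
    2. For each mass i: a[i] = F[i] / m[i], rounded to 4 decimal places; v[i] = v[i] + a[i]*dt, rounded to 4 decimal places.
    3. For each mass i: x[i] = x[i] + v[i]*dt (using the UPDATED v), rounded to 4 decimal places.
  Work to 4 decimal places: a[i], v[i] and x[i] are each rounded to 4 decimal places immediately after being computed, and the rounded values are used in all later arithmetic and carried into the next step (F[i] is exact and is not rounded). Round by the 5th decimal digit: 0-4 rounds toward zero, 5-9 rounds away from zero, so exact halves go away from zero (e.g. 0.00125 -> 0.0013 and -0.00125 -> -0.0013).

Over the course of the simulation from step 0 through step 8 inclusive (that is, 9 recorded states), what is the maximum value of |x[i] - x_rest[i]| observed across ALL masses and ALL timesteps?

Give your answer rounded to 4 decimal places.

Step 0: x=[5.0000 7.0000 11.0000 10.0000] v=[-1.0000 0.0000 0.0000 0.0000]
Step 1: x=[3.7500 7.2500 9.7500 11.0000] v=[-2.5000 0.5000 -2.5000 2.0000]
Step 2: x=[2.4375 7.3750 8.1875 12.4375] v=[-2.6250 0.2500 -3.1250 2.8750]
Step 3: x=[1.7500 6.9844 7.4844 13.5625] v=[-1.3750 -0.7813 -1.4063 2.2500]
Step 4: x=[1.9336 6.0020 8.1758 13.9180] v=[0.3672 -1.9649 1.3828 0.7110]
Step 5: x=[2.6509 4.7827 9.7593 13.5880] v=[1.4346 -2.4386 3.1670 -0.6601]
Step 6: x=[3.2385 3.9190 11.0559 13.0508] v=[1.1751 -1.7274 2.5931 -1.0745]
Step 7: x=[3.1866 3.8624 11.0670 12.7648] v=[-0.1039 -0.1133 0.0221 -0.5720]
Step 8: x=[2.5070 4.6219 9.7014 12.8044] v=[-1.3593 1.5189 -2.7313 0.0791]
Max displacement = 2.1376

Answer: 2.1376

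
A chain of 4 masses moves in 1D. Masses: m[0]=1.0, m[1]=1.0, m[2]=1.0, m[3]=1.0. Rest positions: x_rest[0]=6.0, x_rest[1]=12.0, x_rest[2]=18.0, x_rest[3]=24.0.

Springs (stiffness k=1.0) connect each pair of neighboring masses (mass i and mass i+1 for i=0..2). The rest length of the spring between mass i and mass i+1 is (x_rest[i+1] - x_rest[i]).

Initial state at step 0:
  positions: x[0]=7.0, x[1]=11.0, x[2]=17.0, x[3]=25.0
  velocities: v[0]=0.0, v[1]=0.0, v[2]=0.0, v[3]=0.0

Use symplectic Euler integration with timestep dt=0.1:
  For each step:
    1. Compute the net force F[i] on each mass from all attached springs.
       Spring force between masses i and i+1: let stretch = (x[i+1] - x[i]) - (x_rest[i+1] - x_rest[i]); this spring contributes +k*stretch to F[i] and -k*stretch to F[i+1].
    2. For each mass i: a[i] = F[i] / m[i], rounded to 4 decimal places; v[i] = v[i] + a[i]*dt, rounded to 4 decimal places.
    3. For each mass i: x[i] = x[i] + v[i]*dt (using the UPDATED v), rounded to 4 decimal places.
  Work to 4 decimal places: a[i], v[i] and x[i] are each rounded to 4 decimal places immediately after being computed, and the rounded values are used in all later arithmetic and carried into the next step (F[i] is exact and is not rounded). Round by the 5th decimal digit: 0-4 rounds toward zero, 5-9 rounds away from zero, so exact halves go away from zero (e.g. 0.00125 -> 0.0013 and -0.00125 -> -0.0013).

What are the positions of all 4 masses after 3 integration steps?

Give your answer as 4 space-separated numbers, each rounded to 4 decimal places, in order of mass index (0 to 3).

Step 0: x=[7.0000 11.0000 17.0000 25.0000] v=[0.0000 0.0000 0.0000 0.0000]
Step 1: x=[6.9800 11.0200 17.0200 24.9800] v=[-0.2000 0.2000 0.2000 -0.2000]
Step 2: x=[6.9404 11.0596 17.0596 24.9404] v=[-0.3960 0.3960 0.3960 -0.3960]
Step 3: x=[6.8820 11.1180 17.1180 24.8820] v=[-0.5841 0.5841 0.5841 -0.5841]

Answer: 6.8820 11.1180 17.1180 24.8820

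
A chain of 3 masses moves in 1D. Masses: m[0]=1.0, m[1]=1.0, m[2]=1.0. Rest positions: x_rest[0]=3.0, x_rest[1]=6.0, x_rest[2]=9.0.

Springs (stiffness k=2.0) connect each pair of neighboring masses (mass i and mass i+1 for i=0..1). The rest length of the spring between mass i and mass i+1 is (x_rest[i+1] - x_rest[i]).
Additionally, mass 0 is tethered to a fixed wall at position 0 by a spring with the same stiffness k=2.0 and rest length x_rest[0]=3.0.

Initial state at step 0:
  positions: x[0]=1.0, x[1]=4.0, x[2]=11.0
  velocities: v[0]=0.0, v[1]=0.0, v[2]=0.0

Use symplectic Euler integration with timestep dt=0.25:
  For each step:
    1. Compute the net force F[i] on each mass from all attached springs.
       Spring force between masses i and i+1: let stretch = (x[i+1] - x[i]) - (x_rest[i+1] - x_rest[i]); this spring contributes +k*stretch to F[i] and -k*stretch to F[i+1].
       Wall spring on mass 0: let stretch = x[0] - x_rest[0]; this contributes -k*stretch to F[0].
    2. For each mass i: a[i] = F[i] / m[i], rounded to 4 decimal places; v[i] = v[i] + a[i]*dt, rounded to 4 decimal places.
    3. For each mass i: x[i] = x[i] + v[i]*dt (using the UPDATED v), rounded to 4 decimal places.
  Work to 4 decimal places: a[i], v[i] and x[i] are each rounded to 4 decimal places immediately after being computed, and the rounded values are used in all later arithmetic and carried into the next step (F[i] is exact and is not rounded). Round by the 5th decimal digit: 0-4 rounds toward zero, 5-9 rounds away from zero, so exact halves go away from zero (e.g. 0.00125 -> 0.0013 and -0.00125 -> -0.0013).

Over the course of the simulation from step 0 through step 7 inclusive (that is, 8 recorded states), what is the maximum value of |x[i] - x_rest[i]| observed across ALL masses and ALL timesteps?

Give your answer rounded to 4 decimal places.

Answer: 2.4995

Derivation:
Step 0: x=[1.0000 4.0000 11.0000] v=[0.0000 0.0000 0.0000]
Step 1: x=[1.2500 4.5000 10.5000] v=[1.0000 2.0000 -2.0000]
Step 2: x=[1.7500 5.3438 9.6250] v=[2.0000 3.3750 -3.5000]
Step 3: x=[2.4805 6.2735 8.5899] v=[2.9219 3.7187 -4.1406]
Step 4: x=[3.3751 7.0186 7.6402] v=[3.5782 2.9804 -3.7988]
Step 5: x=[4.3032 7.3860 6.9878] v=[3.7124 1.4695 -2.6096]
Step 6: x=[5.0788 7.3183 6.7602] v=[3.1022 -0.2710 -0.9105]
Step 7: x=[5.4995 6.9009 6.9774] v=[1.6826 -1.6698 0.8686]
Max displacement = 2.4995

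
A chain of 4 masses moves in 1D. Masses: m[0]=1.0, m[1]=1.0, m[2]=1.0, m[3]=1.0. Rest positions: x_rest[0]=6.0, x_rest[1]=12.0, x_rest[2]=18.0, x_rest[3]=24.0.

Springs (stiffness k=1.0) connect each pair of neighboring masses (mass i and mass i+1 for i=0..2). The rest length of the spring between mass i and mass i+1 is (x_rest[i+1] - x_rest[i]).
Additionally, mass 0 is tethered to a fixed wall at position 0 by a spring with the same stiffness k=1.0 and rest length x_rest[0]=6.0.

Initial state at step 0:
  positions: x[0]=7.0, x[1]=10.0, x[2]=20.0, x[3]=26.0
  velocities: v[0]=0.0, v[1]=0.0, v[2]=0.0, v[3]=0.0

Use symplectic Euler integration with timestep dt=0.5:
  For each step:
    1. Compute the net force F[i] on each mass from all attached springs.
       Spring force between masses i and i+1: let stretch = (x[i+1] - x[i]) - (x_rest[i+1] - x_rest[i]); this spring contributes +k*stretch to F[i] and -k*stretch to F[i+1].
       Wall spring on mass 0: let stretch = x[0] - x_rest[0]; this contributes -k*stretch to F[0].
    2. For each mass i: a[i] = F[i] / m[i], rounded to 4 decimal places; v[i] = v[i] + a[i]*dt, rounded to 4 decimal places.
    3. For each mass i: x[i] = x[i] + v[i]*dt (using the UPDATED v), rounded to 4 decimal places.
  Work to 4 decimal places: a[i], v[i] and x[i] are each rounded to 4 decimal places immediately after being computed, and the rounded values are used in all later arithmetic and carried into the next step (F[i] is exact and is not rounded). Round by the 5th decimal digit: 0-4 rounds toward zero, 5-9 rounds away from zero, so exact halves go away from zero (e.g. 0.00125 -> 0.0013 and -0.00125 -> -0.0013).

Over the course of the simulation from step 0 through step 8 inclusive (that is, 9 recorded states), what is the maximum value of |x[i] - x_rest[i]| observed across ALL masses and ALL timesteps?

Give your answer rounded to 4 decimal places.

Step 0: x=[7.0000 10.0000 20.0000 26.0000] v=[0.0000 0.0000 0.0000 0.0000]
Step 1: x=[6.0000 11.7500 19.0000 26.0000] v=[-2.0000 3.5000 -2.0000 0.0000]
Step 2: x=[4.9375 13.8750 17.9375 25.7500] v=[-2.1250 4.2500 -2.1250 -0.5000]
Step 3: x=[4.8750 14.7813 17.8125 25.0469] v=[-0.1250 1.8125 -0.2500 -1.4063]
Step 4: x=[6.0704 13.9688 18.7383 24.0352] v=[2.3907 -1.6251 1.8516 -2.0235]
Step 5: x=[7.7228 12.3740 19.7960 23.1992] v=[3.3047 -3.1896 2.1153 -1.6720]
Step 6: x=[8.6073 11.4719 19.8490 23.0124] v=[1.7689 -1.8042 0.1059 -0.3736]
Step 7: x=[8.0561 11.9480 18.5985 23.5348] v=[-1.1025 0.9521 -2.5010 1.0447]
Step 8: x=[6.4638 13.1137 16.9195 24.3231] v=[-3.1846 2.3314 -3.3581 1.5766]
Max displacement = 2.7813

Answer: 2.7813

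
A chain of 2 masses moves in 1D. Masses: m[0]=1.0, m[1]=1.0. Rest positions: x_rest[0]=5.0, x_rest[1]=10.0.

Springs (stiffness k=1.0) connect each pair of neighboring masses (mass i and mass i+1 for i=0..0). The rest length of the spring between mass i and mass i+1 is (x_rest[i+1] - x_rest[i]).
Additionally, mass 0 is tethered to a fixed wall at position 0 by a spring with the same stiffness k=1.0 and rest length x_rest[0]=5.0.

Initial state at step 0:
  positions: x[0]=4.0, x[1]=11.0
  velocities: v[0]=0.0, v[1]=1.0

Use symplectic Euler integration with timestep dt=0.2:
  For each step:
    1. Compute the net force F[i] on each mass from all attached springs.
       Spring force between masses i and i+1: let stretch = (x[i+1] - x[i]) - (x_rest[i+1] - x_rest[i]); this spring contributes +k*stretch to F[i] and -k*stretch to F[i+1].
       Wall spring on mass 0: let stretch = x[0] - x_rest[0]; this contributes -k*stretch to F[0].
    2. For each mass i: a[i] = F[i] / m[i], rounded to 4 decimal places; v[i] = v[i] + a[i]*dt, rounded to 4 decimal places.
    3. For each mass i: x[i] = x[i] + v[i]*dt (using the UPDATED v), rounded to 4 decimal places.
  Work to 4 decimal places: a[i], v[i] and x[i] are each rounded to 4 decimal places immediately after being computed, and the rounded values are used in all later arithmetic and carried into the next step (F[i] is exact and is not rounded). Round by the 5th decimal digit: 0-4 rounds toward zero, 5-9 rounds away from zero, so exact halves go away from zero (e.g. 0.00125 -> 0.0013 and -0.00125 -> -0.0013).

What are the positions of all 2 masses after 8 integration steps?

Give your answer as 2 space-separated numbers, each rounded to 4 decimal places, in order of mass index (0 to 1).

Step 0: x=[4.0000 11.0000] v=[0.0000 1.0000]
Step 1: x=[4.1200 11.1200] v=[0.6000 0.6000]
Step 2: x=[4.3552 11.1600] v=[1.1760 0.2000]
Step 3: x=[4.6884 11.1278] v=[1.6659 -0.1610]
Step 4: x=[5.0916 11.0380] v=[2.0161 -0.4489]
Step 5: x=[5.5290 10.9104] v=[2.1871 -0.6382]
Step 6: x=[5.9605 10.7675] v=[2.1576 -0.7145]
Step 7: x=[6.3459 10.6323] v=[1.9269 -0.6759]
Step 8: x=[6.6489 10.5257] v=[1.5150 -0.5332]

Answer: 6.6489 10.5257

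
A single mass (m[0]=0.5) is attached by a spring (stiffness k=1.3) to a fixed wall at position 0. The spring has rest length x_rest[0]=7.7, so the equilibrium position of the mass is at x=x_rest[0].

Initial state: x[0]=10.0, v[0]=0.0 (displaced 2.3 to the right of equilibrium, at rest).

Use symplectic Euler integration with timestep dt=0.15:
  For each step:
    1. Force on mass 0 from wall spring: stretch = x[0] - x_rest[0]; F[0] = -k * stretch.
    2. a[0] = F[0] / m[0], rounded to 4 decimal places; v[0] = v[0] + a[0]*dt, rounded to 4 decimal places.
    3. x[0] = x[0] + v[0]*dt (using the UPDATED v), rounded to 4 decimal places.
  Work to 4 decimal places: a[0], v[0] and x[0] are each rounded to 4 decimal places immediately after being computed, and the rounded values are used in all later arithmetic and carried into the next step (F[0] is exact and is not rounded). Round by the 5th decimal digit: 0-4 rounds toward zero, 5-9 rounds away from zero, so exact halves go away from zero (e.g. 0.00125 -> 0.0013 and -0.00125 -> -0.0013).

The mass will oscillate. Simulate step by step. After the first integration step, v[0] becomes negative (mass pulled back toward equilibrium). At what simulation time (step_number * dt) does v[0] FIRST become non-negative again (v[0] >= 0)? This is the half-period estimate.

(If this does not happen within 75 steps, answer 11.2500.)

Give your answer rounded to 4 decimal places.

Answer: 1.9500

Derivation:
Step 0: x=[10.0000] v=[0.0000]
Step 1: x=[9.8655] v=[-0.8970]
Step 2: x=[9.6043] v=[-1.7415]
Step 3: x=[9.2317] v=[-2.4842]
Step 4: x=[8.7695] v=[-3.0816]
Step 5: x=[8.2447] v=[-3.4987]
Step 6: x=[7.6880] v=[-3.7111]
Step 7: x=[7.1320] v=[-3.7064]
Step 8: x=[6.6093] v=[-3.4849]
Step 9: x=[6.1504] v=[-3.0595]
Step 10: x=[5.7821] v=[-2.4552]
Step 11: x=[5.5260] v=[-1.7072]
Step 12: x=[5.3971] v=[-0.8593]
Step 13: x=[5.4029] v=[0.0388]
First v>=0 after going negative at step 13, time=1.9500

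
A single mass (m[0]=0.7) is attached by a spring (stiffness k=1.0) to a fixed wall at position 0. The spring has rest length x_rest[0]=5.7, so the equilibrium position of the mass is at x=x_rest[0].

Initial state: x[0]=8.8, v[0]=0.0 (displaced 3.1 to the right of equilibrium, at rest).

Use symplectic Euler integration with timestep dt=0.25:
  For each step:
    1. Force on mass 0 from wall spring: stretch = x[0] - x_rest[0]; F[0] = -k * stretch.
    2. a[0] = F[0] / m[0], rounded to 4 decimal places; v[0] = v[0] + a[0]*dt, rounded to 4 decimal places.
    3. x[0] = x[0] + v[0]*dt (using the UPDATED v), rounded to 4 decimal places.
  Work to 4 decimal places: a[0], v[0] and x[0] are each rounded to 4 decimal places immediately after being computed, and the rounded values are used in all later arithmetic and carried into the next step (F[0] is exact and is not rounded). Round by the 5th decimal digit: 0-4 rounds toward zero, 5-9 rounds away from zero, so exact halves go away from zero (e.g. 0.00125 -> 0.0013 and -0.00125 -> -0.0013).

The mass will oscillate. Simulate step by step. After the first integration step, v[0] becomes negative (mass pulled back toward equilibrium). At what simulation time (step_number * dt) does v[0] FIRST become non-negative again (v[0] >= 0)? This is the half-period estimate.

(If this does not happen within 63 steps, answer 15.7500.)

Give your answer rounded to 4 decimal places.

Answer: 2.7500

Derivation:
Step 0: x=[8.8000] v=[0.0000]
Step 1: x=[8.5232] v=[-1.1072]
Step 2: x=[7.9943] v=[-2.1155]
Step 3: x=[7.2606] v=[-2.9349]
Step 4: x=[6.3875] v=[-3.4923]
Step 5: x=[5.4531] v=[-3.7378]
Step 6: x=[4.5407] v=[-3.6496]
Step 7: x=[3.7318] v=[-3.2356]
Step 8: x=[3.0986] v=[-2.5327]
Step 9: x=[2.6977] v=[-1.6036]
Step 10: x=[2.5649] v=[-0.5314]
Step 11: x=[2.7120] v=[0.5883]
First v>=0 after going negative at step 11, time=2.7500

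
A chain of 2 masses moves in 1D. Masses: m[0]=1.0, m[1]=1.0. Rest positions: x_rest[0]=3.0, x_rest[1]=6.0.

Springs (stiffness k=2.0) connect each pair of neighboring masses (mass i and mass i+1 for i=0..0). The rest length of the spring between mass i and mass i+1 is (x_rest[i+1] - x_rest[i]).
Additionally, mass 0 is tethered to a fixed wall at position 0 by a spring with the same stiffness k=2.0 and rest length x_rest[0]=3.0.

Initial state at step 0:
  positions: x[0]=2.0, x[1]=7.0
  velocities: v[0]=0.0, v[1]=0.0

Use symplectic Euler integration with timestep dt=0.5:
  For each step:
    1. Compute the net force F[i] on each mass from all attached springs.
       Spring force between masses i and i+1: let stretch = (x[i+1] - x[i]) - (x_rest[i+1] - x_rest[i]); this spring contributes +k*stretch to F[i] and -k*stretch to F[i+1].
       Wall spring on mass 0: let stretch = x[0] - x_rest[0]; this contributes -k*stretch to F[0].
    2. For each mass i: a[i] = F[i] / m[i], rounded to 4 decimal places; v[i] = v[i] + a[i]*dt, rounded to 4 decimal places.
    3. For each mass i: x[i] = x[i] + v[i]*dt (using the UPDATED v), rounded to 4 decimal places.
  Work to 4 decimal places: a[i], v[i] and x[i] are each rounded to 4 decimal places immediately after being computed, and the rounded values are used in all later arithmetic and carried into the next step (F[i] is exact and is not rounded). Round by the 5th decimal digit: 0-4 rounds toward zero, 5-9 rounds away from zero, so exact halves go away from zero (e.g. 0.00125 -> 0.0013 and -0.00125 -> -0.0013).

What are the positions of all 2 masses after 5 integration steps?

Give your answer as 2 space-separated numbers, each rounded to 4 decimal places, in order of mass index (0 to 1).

Step 0: x=[2.0000 7.0000] v=[0.0000 0.0000]
Step 1: x=[3.5000 6.0000] v=[3.0000 -2.0000]
Step 2: x=[4.5000 5.2500] v=[2.0000 -1.5000]
Step 3: x=[3.6250 5.6250] v=[-1.7500 0.7500]
Step 4: x=[1.9375 6.5000] v=[-3.3750 1.7500]
Step 5: x=[1.5625 6.5938] v=[-0.7500 0.1875]

Answer: 1.5625 6.5938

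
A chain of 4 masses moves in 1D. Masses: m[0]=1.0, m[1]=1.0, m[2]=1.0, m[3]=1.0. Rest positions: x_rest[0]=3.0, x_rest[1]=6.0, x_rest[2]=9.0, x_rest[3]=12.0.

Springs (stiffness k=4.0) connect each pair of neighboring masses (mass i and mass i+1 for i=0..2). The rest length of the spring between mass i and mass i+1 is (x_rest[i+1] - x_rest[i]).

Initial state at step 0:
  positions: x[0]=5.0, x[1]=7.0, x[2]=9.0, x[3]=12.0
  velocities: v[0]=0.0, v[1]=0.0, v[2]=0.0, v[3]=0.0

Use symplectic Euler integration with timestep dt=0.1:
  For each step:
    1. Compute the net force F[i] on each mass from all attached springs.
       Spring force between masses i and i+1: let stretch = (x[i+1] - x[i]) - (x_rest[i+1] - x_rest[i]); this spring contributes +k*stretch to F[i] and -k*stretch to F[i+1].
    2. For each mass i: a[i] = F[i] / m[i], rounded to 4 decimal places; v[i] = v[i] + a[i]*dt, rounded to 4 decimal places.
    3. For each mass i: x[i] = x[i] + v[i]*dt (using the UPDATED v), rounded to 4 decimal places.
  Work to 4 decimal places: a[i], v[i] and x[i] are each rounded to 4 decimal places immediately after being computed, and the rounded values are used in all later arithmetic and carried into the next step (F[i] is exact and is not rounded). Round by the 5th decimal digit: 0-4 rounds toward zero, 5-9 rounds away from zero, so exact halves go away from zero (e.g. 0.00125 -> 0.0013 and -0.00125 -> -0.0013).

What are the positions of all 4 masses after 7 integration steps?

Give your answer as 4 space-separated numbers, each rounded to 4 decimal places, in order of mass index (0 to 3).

Answer: 4.0682 6.9890 9.7784 12.1645

Derivation:
Step 0: x=[5.0000 7.0000 9.0000 12.0000] v=[0.0000 0.0000 0.0000 0.0000]
Step 1: x=[4.9600 7.0000 9.0400 12.0000] v=[-0.4000 0.0000 0.4000 0.0000]
Step 2: x=[4.8816 7.0000 9.1168 12.0016] v=[-0.7840 0.0000 0.7680 0.0160]
Step 3: x=[4.7679 6.9999 9.2243 12.0078] v=[-1.1366 -0.0006 1.0752 0.0621]
Step 4: x=[4.6235 6.9995 9.3542 12.0227] v=[-1.4438 -0.0036 1.2988 0.1487]
Step 5: x=[4.4542 6.9983 9.4966 12.0508] v=[-1.6934 -0.0121 1.4243 0.2813]
Step 6: x=[4.2666 6.9953 9.6413 12.0968] v=[-1.8758 -0.0304 1.4467 0.4596]
Step 7: x=[4.0682 6.9890 9.7784 12.1645] v=[-1.9843 -0.0635 1.3705 0.6774]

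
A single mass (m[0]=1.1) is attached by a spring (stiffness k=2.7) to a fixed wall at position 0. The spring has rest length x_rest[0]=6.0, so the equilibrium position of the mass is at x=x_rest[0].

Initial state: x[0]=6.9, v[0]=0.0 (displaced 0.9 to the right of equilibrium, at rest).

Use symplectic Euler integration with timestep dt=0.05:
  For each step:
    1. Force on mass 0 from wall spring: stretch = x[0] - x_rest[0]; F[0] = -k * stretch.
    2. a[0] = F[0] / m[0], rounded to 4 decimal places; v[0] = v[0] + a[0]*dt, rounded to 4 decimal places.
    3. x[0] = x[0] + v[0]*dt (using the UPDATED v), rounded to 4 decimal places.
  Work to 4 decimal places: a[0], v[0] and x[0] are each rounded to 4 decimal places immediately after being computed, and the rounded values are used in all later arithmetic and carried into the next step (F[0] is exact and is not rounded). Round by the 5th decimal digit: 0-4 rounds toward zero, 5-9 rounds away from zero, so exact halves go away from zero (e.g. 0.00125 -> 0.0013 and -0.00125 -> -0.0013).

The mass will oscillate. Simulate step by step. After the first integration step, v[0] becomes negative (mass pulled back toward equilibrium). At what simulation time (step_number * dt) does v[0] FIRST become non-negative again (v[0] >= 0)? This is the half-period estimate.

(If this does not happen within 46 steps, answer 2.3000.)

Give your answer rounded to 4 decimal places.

Step 0: x=[6.9000] v=[0.0000]
Step 1: x=[6.8945] v=[-0.1105]
Step 2: x=[6.8835] v=[-0.2203]
Step 3: x=[6.8671] v=[-0.3287]
Step 4: x=[6.8453] v=[-0.4351]
Step 5: x=[6.8184] v=[-0.5388]
Step 6: x=[6.7864] v=[-0.6392]
Step 7: x=[6.7496] v=[-0.7357]
Step 8: x=[6.7082] v=[-0.8277]
Step 9: x=[6.6625] v=[-0.9146]
Step 10: x=[6.6127] v=[-0.9959]
Step 11: x=[6.5591] v=[-1.0711]
Step 12: x=[6.5021] v=[-1.1397]
Step 13: x=[6.4420] v=[-1.2013]
Step 14: x=[6.3792] v=[-1.2555]
Step 15: x=[6.3141] v=[-1.3020]
Step 16: x=[6.2471] v=[-1.3406]
Step 17: x=[6.1786] v=[-1.3709]
Step 18: x=[6.1090] v=[-1.3928]
Step 19: x=[6.0387] v=[-1.4062]
Step 20: x=[5.9682] v=[-1.4110]
Step 21: x=[5.8978] v=[-1.4071]
Step 22: x=[5.8281] v=[-1.3946]
Step 23: x=[5.7594] v=[-1.3735]
Step 24: x=[5.6922] v=[-1.3440]
Step 25: x=[5.6269] v=[-1.3062]
Step 26: x=[5.5639] v=[-1.2604]
Step 27: x=[5.5036] v=[-1.2069]
Step 28: x=[5.4463] v=[-1.1460]
Step 29: x=[5.3924] v=[-1.0780]
Step 30: x=[5.3422] v=[-1.0034]
Step 31: x=[5.2961] v=[-0.9227]
Step 32: x=[5.2543] v=[-0.8363]
Step 33: x=[5.2171] v=[-0.7448]
Step 34: x=[5.1847] v=[-0.6487]
Step 35: x=[5.1573] v=[-0.5486]
Step 36: x=[5.1350] v=[-0.4452]
Step 37: x=[5.1181] v=[-0.3390]
Step 38: x=[5.1066] v=[-0.2308]
Step 39: x=[5.1005] v=[-0.1212]
Step 40: x=[5.1000] v=[-0.0108]
Step 41: x=[5.1050] v=[0.0997]
First v>=0 after going negative at step 41, time=2.0500

Answer: 2.0500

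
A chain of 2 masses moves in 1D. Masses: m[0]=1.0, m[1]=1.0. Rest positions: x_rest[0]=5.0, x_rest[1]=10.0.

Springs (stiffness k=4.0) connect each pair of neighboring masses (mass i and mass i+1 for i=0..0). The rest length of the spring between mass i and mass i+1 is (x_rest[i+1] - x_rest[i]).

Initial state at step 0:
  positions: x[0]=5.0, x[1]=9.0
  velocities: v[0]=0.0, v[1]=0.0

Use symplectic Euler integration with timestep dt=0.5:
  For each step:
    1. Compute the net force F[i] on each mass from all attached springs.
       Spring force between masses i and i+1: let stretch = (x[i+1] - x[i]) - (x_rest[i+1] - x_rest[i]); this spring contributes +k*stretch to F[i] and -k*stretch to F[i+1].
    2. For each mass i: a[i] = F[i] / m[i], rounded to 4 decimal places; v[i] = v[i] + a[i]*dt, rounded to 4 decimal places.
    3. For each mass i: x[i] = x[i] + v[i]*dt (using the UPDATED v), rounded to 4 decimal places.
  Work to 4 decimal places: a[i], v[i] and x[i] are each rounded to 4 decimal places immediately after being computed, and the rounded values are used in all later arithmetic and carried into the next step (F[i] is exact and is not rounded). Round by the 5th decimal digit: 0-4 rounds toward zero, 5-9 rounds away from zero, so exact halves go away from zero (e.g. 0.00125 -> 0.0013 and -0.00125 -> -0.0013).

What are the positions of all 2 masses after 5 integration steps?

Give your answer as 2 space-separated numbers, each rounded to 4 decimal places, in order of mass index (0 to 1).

Step 0: x=[5.0000 9.0000] v=[0.0000 0.0000]
Step 1: x=[4.0000 10.0000] v=[-2.0000 2.0000]
Step 2: x=[4.0000 10.0000] v=[0.0000 0.0000]
Step 3: x=[5.0000 9.0000] v=[2.0000 -2.0000]
Step 4: x=[5.0000 9.0000] v=[0.0000 0.0000]
Step 5: x=[4.0000 10.0000] v=[-2.0000 2.0000]

Answer: 4.0000 10.0000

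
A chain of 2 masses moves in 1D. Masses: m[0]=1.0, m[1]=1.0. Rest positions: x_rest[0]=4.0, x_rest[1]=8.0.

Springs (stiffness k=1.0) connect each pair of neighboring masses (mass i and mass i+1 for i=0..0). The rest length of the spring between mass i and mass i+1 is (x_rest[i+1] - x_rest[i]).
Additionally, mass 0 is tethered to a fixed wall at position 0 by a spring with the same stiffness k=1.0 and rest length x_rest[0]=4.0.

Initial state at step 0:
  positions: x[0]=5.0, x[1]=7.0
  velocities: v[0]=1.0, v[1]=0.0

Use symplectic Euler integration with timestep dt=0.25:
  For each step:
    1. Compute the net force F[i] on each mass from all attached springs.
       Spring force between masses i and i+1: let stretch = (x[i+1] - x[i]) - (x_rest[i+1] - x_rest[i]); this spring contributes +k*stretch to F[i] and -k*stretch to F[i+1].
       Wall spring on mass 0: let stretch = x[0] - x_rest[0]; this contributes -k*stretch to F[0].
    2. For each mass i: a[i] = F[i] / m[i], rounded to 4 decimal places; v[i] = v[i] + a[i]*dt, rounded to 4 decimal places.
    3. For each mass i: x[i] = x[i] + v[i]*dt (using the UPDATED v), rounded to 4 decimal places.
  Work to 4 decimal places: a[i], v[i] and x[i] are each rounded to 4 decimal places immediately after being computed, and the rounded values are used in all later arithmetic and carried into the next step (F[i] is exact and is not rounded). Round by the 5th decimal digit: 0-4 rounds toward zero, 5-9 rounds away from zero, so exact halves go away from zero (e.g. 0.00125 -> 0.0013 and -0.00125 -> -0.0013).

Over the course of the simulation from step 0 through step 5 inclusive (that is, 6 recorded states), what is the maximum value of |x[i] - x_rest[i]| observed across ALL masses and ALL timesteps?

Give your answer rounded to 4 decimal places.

Step 0: x=[5.0000 7.0000] v=[1.0000 0.0000]
Step 1: x=[5.0625 7.1250] v=[0.2500 0.5000]
Step 2: x=[4.9375 7.3711] v=[-0.5000 0.9844]
Step 3: x=[4.6560 7.7151] v=[-1.1260 1.3760]
Step 4: x=[4.2747 8.1179] v=[-1.5252 1.6112]
Step 5: x=[3.8664 8.5305] v=[-1.6331 1.6504]
Max displacement = 1.0625

Answer: 1.0625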